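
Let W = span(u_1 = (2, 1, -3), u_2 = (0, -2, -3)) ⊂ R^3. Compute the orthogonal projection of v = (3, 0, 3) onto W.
proj_W(v) = (48/133, 234/133, 243/133)

Set up U = [u_1 | ... | u_2] ∈ R^(3×2). The projector onto W = col(U) is P = U (U^T U)^(-1) U^T.
Compute U^T U =
  [14, 7]
  [7, 13],
and U^T v = (-3, -9).
Solve U^T U · c = U^T v for the coefficients: c = (24/133, -15/19). The projection is proj_W(v) = U c.
Check: (v - proj_W(v)) · u_1 = 0  (should be 0).
Check: (v - proj_W(v)) · u_2 = 0  (should be 0).
Result: proj_W(v) = (48/133, 234/133, 243/133).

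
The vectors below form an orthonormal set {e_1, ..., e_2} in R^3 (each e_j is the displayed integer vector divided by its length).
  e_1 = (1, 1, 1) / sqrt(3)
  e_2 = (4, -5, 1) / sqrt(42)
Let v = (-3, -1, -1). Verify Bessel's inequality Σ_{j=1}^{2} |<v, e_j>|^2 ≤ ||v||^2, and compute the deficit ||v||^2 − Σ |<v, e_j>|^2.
Σ |<v, e_j>|^2 = 69/7; ||v||^2 = 11; deficit = 8/7

Write each e_j = u_j / sqrt(<u_j, u_j>) where u_j is the displayed integer vector. Then <v, e_j> = <v, u_j> / sqrt(<u_j, u_j>), so |<v, e_j>|^2 = <v, u_j>^2 / <u_j, u_j>.
Coefficients: <v, e_1> = -5/sqrt(3), <v, e_2> = -8/sqrt(42).
Square and sum: Σ |<v, e_j>|^2 = 69/7.
Compute ||v||^2 = v·v = 11.
Deficit = 11 − 69/7 = 8/7 ≥ 0, confirming Bessel's inequality. (The deficit equals ||v − Σ <v,e_j> e_j||^2, the squared distance from v to span{e_j}.)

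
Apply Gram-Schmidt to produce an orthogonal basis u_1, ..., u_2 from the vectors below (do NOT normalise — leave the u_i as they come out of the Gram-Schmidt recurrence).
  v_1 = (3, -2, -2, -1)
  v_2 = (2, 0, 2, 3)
Orthogonal basis:
  u_1 = (3, -2, -2, -1)
  u_2 = (13/6, -1/9, 17/9, 53/18)

Apply the Gram-Schmidt recurrence
  u_1 = v_1
  u_i = v_i − Σ_{j<i} ((v_i · u_j) / (u_j · u_j)) · u_j.

Step by step this gives:
  u_1 = (3, -2, -2, -1)
  u_2 = (13/6, -1/9, 17/9, 53/18)

Orthogonality check:
  u_2 · u_1 = 0 (should be 0)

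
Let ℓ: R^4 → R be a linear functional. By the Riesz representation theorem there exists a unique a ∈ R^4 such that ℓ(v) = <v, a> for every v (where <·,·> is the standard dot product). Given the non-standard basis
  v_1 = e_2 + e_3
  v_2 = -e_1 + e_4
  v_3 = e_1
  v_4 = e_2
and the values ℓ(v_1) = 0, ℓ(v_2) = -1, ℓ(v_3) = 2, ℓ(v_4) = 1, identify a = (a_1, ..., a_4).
a = (2, 1, -1, 1)

Write a = (a_1, ..., a_4) in the standard basis. For each basis vector v_i, ℓ(v_i) = <v_i, a> is a linear equation in the a_j's. Collect the n equations into a matrix system V a = ℓ, where row i of V is v_i (expressed in the standard basis). Since V is invertible (lower-triangular with 1s on the diagonal, up to permutation), solve by back-substitution:
  V =
[[0, 1, 1, 0],
 [-1, 0, 0, 1],
 [1, 0, 0, 0],
 [0, 1, 0, 0]]
  V a = (0, -1, 2, 1)
Solving gives a = (2, 1, -1, 1).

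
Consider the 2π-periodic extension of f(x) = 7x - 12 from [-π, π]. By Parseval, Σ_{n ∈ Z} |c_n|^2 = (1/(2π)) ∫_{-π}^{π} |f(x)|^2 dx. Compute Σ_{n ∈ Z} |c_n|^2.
Σ |c_n|^2 = 49π^2/3 + 144

Expand and integrate term by term over [-π, π]:
  ∫ (7x)^2 dx = 49·(2π^3/3); ∫ 2·7·(-12)·x dx = 0 (odd integrand); ∫ (-12)^2 dx = 144·2π.
So (1/(2π)) ∫_{-π}^{π} (7x - 12)^2 dx = 49π^2/3 + 144 = 49π^2/3 + 144.
Parseval ⇒ Σ |c_n|^2 = 49π^2/3 + 144.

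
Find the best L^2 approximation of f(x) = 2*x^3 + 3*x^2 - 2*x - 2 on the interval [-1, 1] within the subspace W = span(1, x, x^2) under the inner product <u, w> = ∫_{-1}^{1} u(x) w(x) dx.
g(x) = 3*x^2 - 4*x/5 - 2

The best approximation g ∈ W is the orthogonal projection of f onto W. Writing g = a_0 + a_1 x + a_2 x^2, the coefficients solve the normal equations G · a = b where
  G_{ij} = <φ_i, φ_j> and b_i = <f, φ_i>, with φ_0 = 1, φ_1 = x, φ_2 = x^2.
G =
  [2, 0, 2/3]
  [0, 2/3, 0]
  [2/3, 0, 2/5],
b = (-2, -8/15, -2/15).
Solving gives a_0 = -2, a_1 = -4/5, a_2 = 3, so
  g(x) = 3*x^2 - 4*x/5 - 2.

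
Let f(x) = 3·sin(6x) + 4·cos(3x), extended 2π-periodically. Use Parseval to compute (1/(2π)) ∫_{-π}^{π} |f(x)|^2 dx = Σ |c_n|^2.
Σ |c_n|^2 = 25/2

Expand |f|^2 and use orthogonality of {sin(nx), cos(mx)} on [-π, π]:
  ∫_{-π}^{π} sin(nx)^2 dx = π, ∫ cos(mx)^2 dx = π, and cross terms integrate to 0.
So ∫_{-π}^{π} f(x)^2 dx = 3^2 · π + 4^2 · π = (9 + 16)π.
Divide by 2π: (9 + 16)/2 = 25/2.
By Parseval, this equals Σ |c_n|^2.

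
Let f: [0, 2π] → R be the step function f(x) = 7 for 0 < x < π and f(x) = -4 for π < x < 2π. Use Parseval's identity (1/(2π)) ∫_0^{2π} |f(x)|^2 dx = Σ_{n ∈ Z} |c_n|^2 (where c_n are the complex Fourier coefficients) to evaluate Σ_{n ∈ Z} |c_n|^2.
Σ |c_n|^2 = 65/2

Parseval equates the L^2 energy of f (normalised by 1/(2π)) with the ℓ^2 sum of its Fourier coefficients: (1/(2π)) ∫_0^{2π} |f|^2 = Σ |c_n|^2.
Compute the left side: (1/(2π)) [∫_0^π 7^2 dx + ∫_π^{2π} (-4)^2 dx] = (1/(2π)) · (49π + 16π) = (49 + 16)/2 = 65/2.
So Σ_{n ∈ Z} |c_n|^2 = 65/2.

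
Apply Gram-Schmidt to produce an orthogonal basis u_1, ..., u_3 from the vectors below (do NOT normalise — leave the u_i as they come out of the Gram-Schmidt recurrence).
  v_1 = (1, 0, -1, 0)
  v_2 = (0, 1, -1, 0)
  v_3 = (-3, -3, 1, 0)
Orthogonal basis:
  u_1 = (1, 0, -1, 0)
  u_2 = (-1/2, 1, -1/2, 0)
  u_3 = (-5/3, -5/3, -5/3, 0)

Apply the Gram-Schmidt recurrence
  u_1 = v_1
  u_i = v_i − Σ_{j<i} ((v_i · u_j) / (u_j · u_j)) · u_j.

Step by step this gives:
  u_1 = (1, 0, -1, 0)
  u_2 = (-1/2, 1, -1/2, 0)
  u_3 = (-5/3, -5/3, -5/3, 0)

Orthogonality check:
  u_2 · u_1 = 0 (should be 0)
  u_3 · u_1 = 0 (should be 0)
  u_3 · u_2 = 0 (should be 0)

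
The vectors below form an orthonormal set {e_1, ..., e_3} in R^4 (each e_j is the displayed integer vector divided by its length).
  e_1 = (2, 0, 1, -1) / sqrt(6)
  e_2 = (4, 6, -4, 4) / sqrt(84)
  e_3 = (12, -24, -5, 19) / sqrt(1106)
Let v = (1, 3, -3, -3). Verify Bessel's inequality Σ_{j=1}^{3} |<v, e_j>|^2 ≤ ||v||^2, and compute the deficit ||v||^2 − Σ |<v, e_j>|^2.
Σ |<v, e_j>|^2 = 1251/79; ||v||^2 = 28; deficit = 961/79

Write each e_j = u_j / sqrt(<u_j, u_j>) where u_j is the displayed integer vector. Then <v, e_j> = <v, u_j> / sqrt(<u_j, u_j>), so |<v, e_j>|^2 = <v, u_j>^2 / <u_j, u_j>.
Coefficients: <v, e_1> = 2/sqrt(6), <v, e_2> = 22/sqrt(84), <v, e_3> = -102/sqrt(1106).
Square and sum: Σ |<v, e_j>|^2 = 1251/79.
Compute ||v||^2 = v·v = 28.
Deficit = 28 − 1251/79 = 961/79 ≥ 0, confirming Bessel's inequality. (The deficit equals ||v − Σ <v,e_j> e_j||^2, the squared distance from v to span{e_j}.)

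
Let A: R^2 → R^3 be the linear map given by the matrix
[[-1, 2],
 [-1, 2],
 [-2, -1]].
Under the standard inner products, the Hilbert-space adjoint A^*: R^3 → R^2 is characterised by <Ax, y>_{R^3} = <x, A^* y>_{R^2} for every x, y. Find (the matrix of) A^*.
A^* = A^T =
[[-1, -1, -2],
 [2, 2, -1]]

For real matrices with standard dot products, the defining identity <Ax, y> = <x, A^* y> gives (Ax)^T y = x^T (A^*) y, i.e. x^T A^T y = x^T (A^*) y. Since this holds for all x, y, we must have A^* = A^T. Therefore
A^* =
[[-1, -1, -2],
 [2, 2, -1]].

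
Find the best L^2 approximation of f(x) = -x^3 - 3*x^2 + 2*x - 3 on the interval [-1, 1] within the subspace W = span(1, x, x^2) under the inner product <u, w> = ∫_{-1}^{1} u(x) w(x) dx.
g(x) = -3*x^2 + 7*x/5 - 3

The best approximation g ∈ W is the orthogonal projection of f onto W. Writing g = a_0 + a_1 x + a_2 x^2, the coefficients solve the normal equations G · a = b where
  G_{ij} = <φ_i, φ_j> and b_i = <f, φ_i>, with φ_0 = 1, φ_1 = x, φ_2 = x^2.
G =
  [2, 0, 2/3]
  [0, 2/3, 0]
  [2/3, 0, 2/5],
b = (-8, 14/15, -16/5).
Solving gives a_0 = -3, a_1 = 7/5, a_2 = -3, so
  g(x) = -3*x^2 + 7*x/5 - 3.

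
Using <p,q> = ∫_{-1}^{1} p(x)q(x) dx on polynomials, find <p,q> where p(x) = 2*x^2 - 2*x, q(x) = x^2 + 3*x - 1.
<p,q> = -68/15

Expand the product: p(x)·q(x) = 2*x^4 + 4*x^3 - 8*x^2 + 2*x.
∫_{-1}^{1} of each monomial x^k gives [2/(k+1) if k even, 0 if k odd]. Integrating term-by-term (or equivalently evaluating the antiderivative F(x) = 2*x^5/5 + x^4 - 8*x^3/3 + x^2 at the endpoints):
  F(1) − F(−1) = -4/15 − (64/15) = -68/15.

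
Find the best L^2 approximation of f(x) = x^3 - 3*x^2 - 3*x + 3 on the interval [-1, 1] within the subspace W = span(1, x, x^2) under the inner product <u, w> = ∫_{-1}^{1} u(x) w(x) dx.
g(x) = -3*x^2 - 12*x/5 + 3

The best approximation g ∈ W is the orthogonal projection of f onto W. Writing g = a_0 + a_1 x + a_2 x^2, the coefficients solve the normal equations G · a = b where
  G_{ij} = <φ_i, φ_j> and b_i = <f, φ_i>, with φ_0 = 1, φ_1 = x, φ_2 = x^2.
G =
  [2, 0, 2/3]
  [0, 2/3, 0]
  [2/3, 0, 2/5],
b = (4, -8/5, 4/5).
Solving gives a_0 = 3, a_1 = -12/5, a_2 = -3, so
  g(x) = -3*x^2 - 12*x/5 + 3.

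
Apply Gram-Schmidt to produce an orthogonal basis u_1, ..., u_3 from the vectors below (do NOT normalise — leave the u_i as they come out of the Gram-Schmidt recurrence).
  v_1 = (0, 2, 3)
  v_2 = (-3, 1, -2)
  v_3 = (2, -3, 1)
Orthogonal basis:
  u_1 = (0, 2, 3)
  u_2 = (-3, 21/13, -14/13)
  u_3 = (-133/166, -171/166, 57/83)

Apply the Gram-Schmidt recurrence
  u_1 = v_1
  u_i = v_i − Σ_{j<i} ((v_i · u_j) / (u_j · u_j)) · u_j.

Step by step this gives:
  u_1 = (0, 2, 3)
  u_2 = (-3, 21/13, -14/13)
  u_3 = (-133/166, -171/166, 57/83)

Orthogonality check:
  u_2 · u_1 = 0 (should be 0)
  u_3 · u_1 = 0 (should be 0)
  u_3 · u_2 = 0 (should be 0)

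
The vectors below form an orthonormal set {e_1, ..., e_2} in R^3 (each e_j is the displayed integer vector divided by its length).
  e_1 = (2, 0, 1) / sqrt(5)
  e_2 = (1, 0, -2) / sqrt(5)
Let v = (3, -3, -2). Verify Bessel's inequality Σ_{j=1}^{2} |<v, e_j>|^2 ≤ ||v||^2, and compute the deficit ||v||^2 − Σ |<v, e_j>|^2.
Σ |<v, e_j>|^2 = 13; ||v||^2 = 22; deficit = 9

Write each e_j = u_j / sqrt(<u_j, u_j>) where u_j is the displayed integer vector. Then <v, e_j> = <v, u_j> / sqrt(<u_j, u_j>), so |<v, e_j>|^2 = <v, u_j>^2 / <u_j, u_j>.
Coefficients: <v, e_1> = 4/sqrt(5), <v, e_2> = 7/sqrt(5).
Square and sum: Σ |<v, e_j>|^2 = 13.
Compute ||v||^2 = v·v = 22.
Deficit = 22 − 13 = 9 ≥ 0, confirming Bessel's inequality. (The deficit equals ||v − Σ <v,e_j> e_j||^2, the squared distance from v to span{e_j}.)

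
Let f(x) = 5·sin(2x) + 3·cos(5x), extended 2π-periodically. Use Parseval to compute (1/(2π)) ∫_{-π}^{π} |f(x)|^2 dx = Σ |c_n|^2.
Σ |c_n|^2 = 17

Expand |f|^2 and use orthogonality of {sin(nx), cos(mx)} on [-π, π]:
  ∫_{-π}^{π} sin(nx)^2 dx = π, ∫ cos(mx)^2 dx = π, and cross terms integrate to 0.
So ∫_{-π}^{π} f(x)^2 dx = 5^2 · π + 3^2 · π = (25 + 9)π.
Divide by 2π: (25 + 9)/2 = 17.
By Parseval, this equals Σ |c_n|^2.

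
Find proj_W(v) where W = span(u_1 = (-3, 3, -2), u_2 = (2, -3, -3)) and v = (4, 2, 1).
proj_W(v) = (367/403, -21/31, 652/403)

Set up U = [u_1 | ... | u_2] ∈ R^(3×2). The projector onto W = col(U) is P = U (U^T U)^(-1) U^T.
Compute U^T U =
  [22, -9]
  [-9, 22],
and U^T v = (-8, -1).
Solve U^T U · c = U^T v for the coefficients: c = (-185/403, -94/403). The projection is proj_W(v) = U c.
Check: (v - proj_W(v)) · u_1 = 0  (should be 0).
Check: (v - proj_W(v)) · u_2 = 0  (should be 0).
Result: proj_W(v) = (367/403, -21/31, 652/403).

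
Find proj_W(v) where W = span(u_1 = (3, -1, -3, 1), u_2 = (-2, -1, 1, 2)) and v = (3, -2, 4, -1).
proj_W(v) = (2/41, 21/41, 11/41, -34/41)

Set up U = [u_1 | ... | u_2] ∈ R^(4×2). The projector onto W = col(U) is P = U (U^T U)^(-1) U^T.
Compute U^T U =
  [20, -6]
  [-6, 10],
and U^T v = (-2, -2).
Solve U^T U · c = U^T v for the coefficients: c = (-8/41, -13/41). The projection is proj_W(v) = U c.
Check: (v - proj_W(v)) · u_1 = 0  (should be 0).
Check: (v - proj_W(v)) · u_2 = 0  (should be 0).
Result: proj_W(v) = (2/41, 21/41, 11/41, -34/41).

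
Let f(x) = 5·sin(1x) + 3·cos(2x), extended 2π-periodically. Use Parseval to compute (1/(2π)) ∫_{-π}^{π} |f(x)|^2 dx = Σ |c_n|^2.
Σ |c_n|^2 = 17

Expand |f|^2 and use orthogonality of {sin(nx), cos(mx)} on [-π, π]:
  ∫_{-π}^{π} sin(nx)^2 dx = π, ∫ cos(mx)^2 dx = π, and cross terms integrate to 0.
So ∫_{-π}^{π} f(x)^2 dx = 5^2 · π + 3^2 · π = (25 + 9)π.
Divide by 2π: (25 + 9)/2 = 17.
By Parseval, this equals Σ |c_n|^2.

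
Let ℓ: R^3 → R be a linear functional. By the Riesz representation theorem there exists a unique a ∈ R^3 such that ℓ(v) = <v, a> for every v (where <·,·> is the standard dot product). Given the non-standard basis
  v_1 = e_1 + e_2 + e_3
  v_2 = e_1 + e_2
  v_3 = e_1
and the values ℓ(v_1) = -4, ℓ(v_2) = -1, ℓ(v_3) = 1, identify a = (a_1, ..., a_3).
a = (1, -2, -3)

Write a = (a_1, ..., a_3) in the standard basis. For each basis vector v_i, ℓ(v_i) = <v_i, a> is a linear equation in the a_j's. Collect the n equations into a matrix system V a = ℓ, where row i of V is v_i (expressed in the standard basis). Since V is invertible (lower-triangular with 1s on the diagonal, up to permutation), solve by back-substitution:
  V =
[[1, 1, 1],
 [1, 1, 0],
 [1, 0, 0]]
  V a = (-4, -1, 1)
Solving gives a = (1, -2, -3).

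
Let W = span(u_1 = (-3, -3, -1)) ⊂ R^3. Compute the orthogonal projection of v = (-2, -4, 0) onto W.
proj_W(v) = (-54/19, -54/19, -18/19)

Set up U = [u_1 | ... | u_1] ∈ R^(3×1). The projector onto W = col(U) is P = U (U^T U)^(-1) U^T.
Compute U^T U =
  [19],
and U^T v = (18).
Solve U^T U · c = U^T v for the coefficients: c = (18/19). The projection is proj_W(v) = U c.
Check: (v - proj_W(v)) · u_1 = 0  (should be 0).
Result: proj_W(v) = (-54/19, -54/19, -18/19).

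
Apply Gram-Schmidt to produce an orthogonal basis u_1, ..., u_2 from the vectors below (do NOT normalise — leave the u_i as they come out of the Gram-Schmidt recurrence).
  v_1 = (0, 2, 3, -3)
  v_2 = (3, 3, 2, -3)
Orthogonal basis:
  u_1 = (0, 2, 3, -3)
  u_2 = (3, 12/11, -19/22, -3/22)

Apply the Gram-Schmidt recurrence
  u_1 = v_1
  u_i = v_i − Σ_{j<i} ((v_i · u_j) / (u_j · u_j)) · u_j.

Step by step this gives:
  u_1 = (0, 2, 3, -3)
  u_2 = (3, 12/11, -19/22, -3/22)

Orthogonality check:
  u_2 · u_1 = 0 (should be 0)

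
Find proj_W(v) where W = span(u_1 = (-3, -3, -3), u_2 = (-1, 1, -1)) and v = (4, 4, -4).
proj_W(v) = (0, 4, 0)

Set up U = [u_1 | ... | u_2] ∈ R^(3×2). The projector onto W = col(U) is P = U (U^T U)^(-1) U^T.
Compute U^T U =
  [27, 3]
  [3, 3],
and U^T v = (-12, 4).
Solve U^T U · c = U^T v for the coefficients: c = (-2/3, 2). The projection is proj_W(v) = U c.
Check: (v - proj_W(v)) · u_1 = 0  (should be 0).
Check: (v - proj_W(v)) · u_2 = 0  (should be 0).
Result: proj_W(v) = (0, 4, 0).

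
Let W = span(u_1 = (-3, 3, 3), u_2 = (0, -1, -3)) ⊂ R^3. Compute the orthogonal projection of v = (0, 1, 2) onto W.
proj_W(v) = (-1/7, 11/14, 29/14)

Set up U = [u_1 | ... | u_2] ∈ R^(3×2). The projector onto W = col(U) is P = U (U^T U)^(-1) U^T.
Compute U^T U =
  [27, -12]
  [-12, 10],
and U^T v = (9, -7).
Solve U^T U · c = U^T v for the coefficients: c = (1/21, -9/14). The projection is proj_W(v) = U c.
Check: (v - proj_W(v)) · u_1 = 0  (should be 0).
Check: (v - proj_W(v)) · u_2 = 0  (should be 0).
Result: proj_W(v) = (-1/7, 11/14, 29/14).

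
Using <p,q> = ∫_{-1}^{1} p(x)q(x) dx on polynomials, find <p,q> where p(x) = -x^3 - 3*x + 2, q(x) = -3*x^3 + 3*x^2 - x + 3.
<p,q> = 160/7

Expand the product: p(x)·q(x) = 3*x^6 - 3*x^5 + 10*x^4 - 18*x^3 + 9*x^2 - 11*x + 6.
∫_{-1}^{1} of each monomial x^k gives [2/(k+1) if k even, 0 if k odd]. Integrating term-by-term (or equivalently evaluating the antiderivative F(x) = 3*x^7/7 - x^6/2 + 2*x^5 - 9*x^4/2 + 3*x^3 - 11*x^2/2 + 6*x at the endpoints):
  F(1) − F(−1) = 13/14 − (-307/14) = 160/7.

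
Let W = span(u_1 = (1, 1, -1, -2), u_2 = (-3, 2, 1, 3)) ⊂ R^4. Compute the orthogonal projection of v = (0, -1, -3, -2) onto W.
proj_W(v) = (137/97, -8/97, -79/97, -187/97)

Set up U = [u_1 | ... | u_2] ∈ R^(4×2). The projector onto W = col(U) is P = U (U^T U)^(-1) U^T.
Compute U^T U =
  [7, -8]
  [-8, 23],
and U^T v = (6, -11).
Solve U^T U · c = U^T v for the coefficients: c = (50/97, -29/97). The projection is proj_W(v) = U c.
Check: (v - proj_W(v)) · u_1 = 0  (should be 0).
Check: (v - proj_W(v)) · u_2 = 0  (should be 0).
Result: proj_W(v) = (137/97, -8/97, -79/97, -187/97).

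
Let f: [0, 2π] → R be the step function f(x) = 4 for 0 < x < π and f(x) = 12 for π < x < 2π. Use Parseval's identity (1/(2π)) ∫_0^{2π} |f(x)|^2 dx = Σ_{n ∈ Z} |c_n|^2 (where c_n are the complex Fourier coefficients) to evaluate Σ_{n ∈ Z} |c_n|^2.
Σ |c_n|^2 = 80

Parseval equates the L^2 energy of f (normalised by 1/(2π)) with the ℓ^2 sum of its Fourier coefficients: (1/(2π)) ∫_0^{2π} |f|^2 = Σ |c_n|^2.
Compute the left side: (1/(2π)) [∫_0^π 4^2 dx + ∫_π^{2π} 12^2 dx] = (1/(2π)) · (16π + 144π) = (16 + 144)/2 = 80.
So Σ_{n ∈ Z} |c_n|^2 = 80.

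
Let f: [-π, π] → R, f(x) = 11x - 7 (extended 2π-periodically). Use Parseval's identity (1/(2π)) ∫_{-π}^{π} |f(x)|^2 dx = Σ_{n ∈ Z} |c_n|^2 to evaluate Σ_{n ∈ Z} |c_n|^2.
Σ |c_n|^2 = 121π^2/3 + 49

Expand and integrate term by term over [-π, π]:
  ∫ (11x)^2 dx = 121·(2π^3/3); ∫ 2·11·(-7)·x dx = 0 (odd integrand); ∫ (-7)^2 dx = 49·2π.
So (1/(2π)) ∫_{-π}^{π} (11x - 7)^2 dx = 121π^2/3 + 49 = 121π^2/3 + 49.
Parseval ⇒ Σ |c_n|^2 = 121π^2/3 + 49.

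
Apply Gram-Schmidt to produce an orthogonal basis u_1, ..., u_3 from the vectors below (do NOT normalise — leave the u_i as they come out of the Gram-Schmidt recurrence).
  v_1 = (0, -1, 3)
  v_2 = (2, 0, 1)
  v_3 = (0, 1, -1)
Orthogonal basis:
  u_1 = (0, -1, 3)
  u_2 = (2, 3/10, 1/10)
  u_3 = (-4/41, 24/41, 8/41)

Apply the Gram-Schmidt recurrence
  u_1 = v_1
  u_i = v_i − Σ_{j<i} ((v_i · u_j) / (u_j · u_j)) · u_j.

Step by step this gives:
  u_1 = (0, -1, 3)
  u_2 = (2, 3/10, 1/10)
  u_3 = (-4/41, 24/41, 8/41)

Orthogonality check:
  u_2 · u_1 = 0 (should be 0)
  u_3 · u_1 = 0 (should be 0)
  u_3 · u_2 = 0 (should be 0)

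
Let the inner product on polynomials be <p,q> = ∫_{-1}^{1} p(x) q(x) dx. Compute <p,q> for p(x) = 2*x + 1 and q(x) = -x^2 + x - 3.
<p,q> = -16/3

Expand the product: p(x)·q(x) = -2*x^3 + x^2 - 5*x - 3.
∫_{-1}^{1} of each monomial x^k gives [2/(k+1) if k even, 0 if k odd]. Integrating term-by-term (or equivalently evaluating the antiderivative F(x) = -x^4/2 + x^3/3 - 5*x^2/2 - 3*x at the endpoints):
  F(1) − F(−1) = -17/3 − (-1/3) = -16/3.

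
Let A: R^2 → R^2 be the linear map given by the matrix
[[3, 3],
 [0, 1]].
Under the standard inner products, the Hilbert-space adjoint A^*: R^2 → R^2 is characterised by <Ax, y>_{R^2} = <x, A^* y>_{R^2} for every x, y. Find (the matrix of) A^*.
A^* = A^T =
[[3, 0],
 [3, 1]]

For real matrices with standard dot products, the defining identity <Ax, y> = <x, A^* y> gives (Ax)^T y = x^T (A^*) y, i.e. x^T A^T y = x^T (A^*) y. Since this holds for all x, y, we must have A^* = A^T. Therefore
A^* =
[[3, 0],
 [3, 1]].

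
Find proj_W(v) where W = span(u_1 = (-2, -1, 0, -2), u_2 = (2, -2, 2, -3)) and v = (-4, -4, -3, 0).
proj_W(v) = (-756/173, -72/173, -204/173, -246/173)

Set up U = [u_1 | ... | u_2] ∈ R^(4×2). The projector onto W = col(U) is P = U (U^T U)^(-1) U^T.
Compute U^T U =
  [9, 4]
  [4, 21],
and U^T v = (12, -6).
Solve U^T U · c = U^T v for the coefficients: c = (276/173, -102/173). The projection is proj_W(v) = U c.
Check: (v - proj_W(v)) · u_1 = 0  (should be 0).
Check: (v - proj_W(v)) · u_2 = 0  (should be 0).
Result: proj_W(v) = (-756/173, -72/173, -204/173, -246/173).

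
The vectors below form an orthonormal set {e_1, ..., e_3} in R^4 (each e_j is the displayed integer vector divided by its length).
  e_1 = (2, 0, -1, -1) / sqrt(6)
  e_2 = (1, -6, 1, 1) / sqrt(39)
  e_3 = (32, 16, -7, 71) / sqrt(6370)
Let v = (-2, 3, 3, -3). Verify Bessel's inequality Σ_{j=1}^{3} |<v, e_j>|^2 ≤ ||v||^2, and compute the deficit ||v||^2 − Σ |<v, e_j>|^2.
Σ |<v, e_j>|^2 = 1114/49; ||v||^2 = 31; deficit = 405/49

Write each e_j = u_j / sqrt(<u_j, u_j>) where u_j is the displayed integer vector. Then <v, e_j> = <v, u_j> / sqrt(<u_j, u_j>), so |<v, e_j>|^2 = <v, u_j>^2 / <u_j, u_j>.
Coefficients: <v, e_1> = -4/sqrt(6), <v, e_2> = -20/sqrt(39), <v, e_3> = -250/sqrt(6370).
Square and sum: Σ |<v, e_j>|^2 = 1114/49.
Compute ||v||^2 = v·v = 31.
Deficit = 31 − 1114/49 = 405/49 ≥ 0, confirming Bessel's inequality. (The deficit equals ||v − Σ <v,e_j> e_j||^2, the squared distance from v to span{e_j}.)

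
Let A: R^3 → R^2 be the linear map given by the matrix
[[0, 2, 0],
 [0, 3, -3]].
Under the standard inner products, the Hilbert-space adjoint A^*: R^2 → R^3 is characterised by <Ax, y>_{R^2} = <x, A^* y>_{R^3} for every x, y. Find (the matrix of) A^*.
A^* = A^T =
[[0, 0],
 [2, 3],
 [0, -3]]

For real matrices with standard dot products, the defining identity <Ax, y> = <x, A^* y> gives (Ax)^T y = x^T (A^*) y, i.e. x^T A^T y = x^T (A^*) y. Since this holds for all x, y, we must have A^* = A^T. Therefore
A^* =
[[0, 0],
 [2, 3],
 [0, -3]].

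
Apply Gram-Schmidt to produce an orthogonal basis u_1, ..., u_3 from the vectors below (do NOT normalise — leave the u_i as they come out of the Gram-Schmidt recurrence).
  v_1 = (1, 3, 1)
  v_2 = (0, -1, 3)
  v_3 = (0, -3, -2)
Orthogonal basis:
  u_1 = (1, 3, 1)
  u_2 = (0, -1, 3)
  u_3 = (1, -3/10, -1/10)

Apply the Gram-Schmidt recurrence
  u_1 = v_1
  u_i = v_i − Σ_{j<i} ((v_i · u_j) / (u_j · u_j)) · u_j.

Step by step this gives:
  u_1 = (1, 3, 1)
  u_2 = (0, -1, 3)
  u_3 = (1, -3/10, -1/10)

Orthogonality check:
  u_2 · u_1 = 0 (should be 0)
  u_3 · u_1 = 0 (should be 0)
  u_3 · u_2 = 0 (should be 0)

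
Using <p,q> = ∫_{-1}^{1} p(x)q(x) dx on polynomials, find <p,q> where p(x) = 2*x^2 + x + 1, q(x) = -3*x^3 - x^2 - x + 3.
<p,q> = 20/3

Expand the product: p(x)·q(x) = -6*x^5 - 5*x^4 - 6*x^3 + 4*x^2 + 2*x + 3.
∫_{-1}^{1} of each monomial x^k gives [2/(k+1) if k even, 0 if k odd]. Integrating term-by-term (or equivalently evaluating the antiderivative F(x) = -x^6 - x^5 - 3*x^4/2 + 4*x^3/3 + x^2 + 3*x at the endpoints):
  F(1) − F(−1) = 11/6 − (-29/6) = 20/3.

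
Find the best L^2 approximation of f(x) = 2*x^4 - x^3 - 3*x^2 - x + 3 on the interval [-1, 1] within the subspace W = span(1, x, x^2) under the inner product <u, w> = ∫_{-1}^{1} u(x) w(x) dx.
g(x) = -9*x^2/7 - 8*x/5 + 99/35

The best approximation g ∈ W is the orthogonal projection of f onto W. Writing g = a_0 + a_1 x + a_2 x^2, the coefficients solve the normal equations G · a = b where
  G_{ij} = <φ_i, φ_j> and b_i = <f, φ_i>, with φ_0 = 1, φ_1 = x, φ_2 = x^2.
G =
  [2, 0, 2/3]
  [0, 2/3, 0]
  [2/3, 0, 2/5],
b = (24/5, -16/15, 48/35).
Solving gives a_0 = 99/35, a_1 = -8/5, a_2 = -9/7, so
  g(x) = -9*x^2/7 - 8*x/5 + 99/35.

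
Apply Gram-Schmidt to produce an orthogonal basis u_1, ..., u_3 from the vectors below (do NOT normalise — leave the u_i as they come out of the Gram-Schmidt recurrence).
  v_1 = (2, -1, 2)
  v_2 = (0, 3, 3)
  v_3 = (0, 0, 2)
Orthogonal basis:
  u_1 = (2, -1, 2)
  u_2 = (-2/3, 10/3, 7/3)
  u_3 = (-12/17, -8/17, 8/17)

Apply the Gram-Schmidt recurrence
  u_1 = v_1
  u_i = v_i − Σ_{j<i} ((v_i · u_j) / (u_j · u_j)) · u_j.

Step by step this gives:
  u_1 = (2, -1, 2)
  u_2 = (-2/3, 10/3, 7/3)
  u_3 = (-12/17, -8/17, 8/17)

Orthogonality check:
  u_2 · u_1 = 0 (should be 0)
  u_3 · u_1 = 0 (should be 0)
  u_3 · u_2 = 0 (should be 0)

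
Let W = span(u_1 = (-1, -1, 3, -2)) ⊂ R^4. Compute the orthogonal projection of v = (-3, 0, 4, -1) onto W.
proj_W(v) = (-17/15, -17/15, 17/5, -34/15)

Set up U = [u_1 | ... | u_1] ∈ R^(4×1). The projector onto W = col(U) is P = U (U^T U)^(-1) U^T.
Compute U^T U =
  [15],
and U^T v = (17).
Solve U^T U · c = U^T v for the coefficients: c = (17/15). The projection is proj_W(v) = U c.
Check: (v - proj_W(v)) · u_1 = 0  (should be 0).
Result: proj_W(v) = (-17/15, -17/15, 17/5, -34/15).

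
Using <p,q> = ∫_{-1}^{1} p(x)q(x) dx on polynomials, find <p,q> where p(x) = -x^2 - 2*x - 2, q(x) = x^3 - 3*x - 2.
<p,q> = 188/15

Expand the product: p(x)·q(x) = -x^5 - 2*x^4 + x^3 + 8*x^2 + 10*x + 4.
∫_{-1}^{1} of each monomial x^k gives [2/(k+1) if k even, 0 if k odd]. Integrating term-by-term (or equivalently evaluating the antiderivative F(x) = -x^6/6 - 2*x^5/5 + x^4/4 + 8*x^3/3 + 5*x^2 + 4*x at the endpoints):
  F(1) − F(−1) = 227/20 − (-71/60) = 188/15.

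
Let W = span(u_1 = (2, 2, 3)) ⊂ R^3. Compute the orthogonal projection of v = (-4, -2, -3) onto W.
proj_W(v) = (-42/17, -42/17, -63/17)

Set up U = [u_1 | ... | u_1] ∈ R^(3×1). The projector onto W = col(U) is P = U (U^T U)^(-1) U^T.
Compute U^T U =
  [17],
and U^T v = (-21).
Solve U^T U · c = U^T v for the coefficients: c = (-21/17). The projection is proj_W(v) = U c.
Check: (v - proj_W(v)) · u_1 = 0  (should be 0).
Result: proj_W(v) = (-42/17, -42/17, -63/17).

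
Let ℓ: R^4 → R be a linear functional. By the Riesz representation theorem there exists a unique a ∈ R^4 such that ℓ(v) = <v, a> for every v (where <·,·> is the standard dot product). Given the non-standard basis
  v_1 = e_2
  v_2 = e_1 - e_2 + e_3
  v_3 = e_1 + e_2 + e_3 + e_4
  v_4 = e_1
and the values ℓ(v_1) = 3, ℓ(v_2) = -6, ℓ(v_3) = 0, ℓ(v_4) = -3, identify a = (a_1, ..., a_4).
a = (-3, 3, 0, 0)

Write a = (a_1, ..., a_4) in the standard basis. For each basis vector v_i, ℓ(v_i) = <v_i, a> is a linear equation in the a_j's. Collect the n equations into a matrix system V a = ℓ, where row i of V is v_i (expressed in the standard basis). Since V is invertible (lower-triangular with 1s on the diagonal, up to permutation), solve by back-substitution:
  V =
[[0, 1, 0, 0],
 [1, -1, 1, 0],
 [1, 1, 1, 1],
 [1, 0, 0, 0]]
  V a = (3, -6, 0, -3)
Solving gives a = (-3, 3, 0, 0).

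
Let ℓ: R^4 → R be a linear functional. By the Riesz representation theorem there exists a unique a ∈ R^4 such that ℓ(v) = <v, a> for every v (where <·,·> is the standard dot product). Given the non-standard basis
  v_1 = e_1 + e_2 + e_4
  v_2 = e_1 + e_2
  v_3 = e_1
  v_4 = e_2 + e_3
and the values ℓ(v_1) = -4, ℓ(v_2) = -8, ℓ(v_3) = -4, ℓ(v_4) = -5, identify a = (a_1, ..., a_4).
a = (-4, -4, -1, 4)

Write a = (a_1, ..., a_4) in the standard basis. For each basis vector v_i, ℓ(v_i) = <v_i, a> is a linear equation in the a_j's. Collect the n equations into a matrix system V a = ℓ, where row i of V is v_i (expressed in the standard basis). Since V is invertible (lower-triangular with 1s on the diagonal, up to permutation), solve by back-substitution:
  V =
[[1, 1, 0, 1],
 [1, 1, 0, 0],
 [1, 0, 0, 0],
 [0, 1, 1, 0]]
  V a = (-4, -8, -4, -5)
Solving gives a = (-4, -4, -1, 4).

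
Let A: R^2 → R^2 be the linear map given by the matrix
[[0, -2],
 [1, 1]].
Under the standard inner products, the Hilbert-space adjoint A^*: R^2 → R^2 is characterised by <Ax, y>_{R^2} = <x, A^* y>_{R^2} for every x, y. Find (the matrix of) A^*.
A^* = A^T =
[[0, 1],
 [-2, 1]]

For real matrices with standard dot products, the defining identity <Ax, y> = <x, A^* y> gives (Ax)^T y = x^T (A^*) y, i.e. x^T A^T y = x^T (A^*) y. Since this holds for all x, y, we must have A^* = A^T. Therefore
A^* =
[[0, 1],
 [-2, 1]].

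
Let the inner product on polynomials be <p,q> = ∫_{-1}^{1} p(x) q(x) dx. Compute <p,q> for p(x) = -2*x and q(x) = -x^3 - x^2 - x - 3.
<p,q> = 32/15

Expand the product: p(x)·q(x) = 2*x^4 + 2*x^3 + 2*x^2 + 6*x.
∫_{-1}^{1} of each monomial x^k gives [2/(k+1) if k even, 0 if k odd]. Integrating term-by-term (or equivalently evaluating the antiderivative F(x) = 2*x^5/5 + x^4/2 + 2*x^3/3 + 3*x^2 at the endpoints):
  F(1) − F(−1) = 137/30 − (73/30) = 32/15.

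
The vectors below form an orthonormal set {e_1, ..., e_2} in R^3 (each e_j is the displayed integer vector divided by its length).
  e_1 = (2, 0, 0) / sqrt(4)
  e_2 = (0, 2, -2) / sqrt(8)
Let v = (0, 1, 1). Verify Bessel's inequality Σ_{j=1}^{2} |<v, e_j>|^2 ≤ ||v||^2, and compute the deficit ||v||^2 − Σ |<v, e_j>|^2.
Σ |<v, e_j>|^2 = 0; ||v||^2 = 2; deficit = 2

Write each e_j = u_j / sqrt(<u_j, u_j>) where u_j is the displayed integer vector. Then <v, e_j> = <v, u_j> / sqrt(<u_j, u_j>), so |<v, e_j>|^2 = <v, u_j>^2 / <u_j, u_j>.
Coefficients: <v, e_1> = 0/sqrt(4), <v, e_2> = 0/sqrt(8).
Square and sum: Σ |<v, e_j>|^2 = 0.
Compute ||v||^2 = v·v = 2.
Deficit = 2 − 0 = 2 ≥ 0, confirming Bessel's inequality. (The deficit equals ||v − Σ <v,e_j> e_j||^2, the squared distance from v to span{e_j}.)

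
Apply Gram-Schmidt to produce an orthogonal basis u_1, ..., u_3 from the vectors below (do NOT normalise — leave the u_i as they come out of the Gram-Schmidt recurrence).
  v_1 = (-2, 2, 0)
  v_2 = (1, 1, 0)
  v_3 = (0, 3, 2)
Orthogonal basis:
  u_1 = (-2, 2, 0)
  u_2 = (1, 1, 0)
  u_3 = (0, 0, 2)

Apply the Gram-Schmidt recurrence
  u_1 = v_1
  u_i = v_i − Σ_{j<i} ((v_i · u_j) / (u_j · u_j)) · u_j.

Step by step this gives:
  u_1 = (-2, 2, 0)
  u_2 = (1, 1, 0)
  u_3 = (0, 0, 2)

Orthogonality check:
  u_2 · u_1 = 0 (should be 0)
  u_3 · u_1 = 0 (should be 0)
  u_3 · u_2 = 0 (should be 0)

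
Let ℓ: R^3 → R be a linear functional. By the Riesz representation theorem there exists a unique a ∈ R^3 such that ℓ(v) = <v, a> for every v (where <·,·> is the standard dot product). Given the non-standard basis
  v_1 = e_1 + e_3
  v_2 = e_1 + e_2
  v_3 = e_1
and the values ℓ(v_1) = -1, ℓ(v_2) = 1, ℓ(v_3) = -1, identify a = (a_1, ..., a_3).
a = (-1, 2, 0)

Write a = (a_1, ..., a_3) in the standard basis. For each basis vector v_i, ℓ(v_i) = <v_i, a> is a linear equation in the a_j's. Collect the n equations into a matrix system V a = ℓ, where row i of V is v_i (expressed in the standard basis). Since V is invertible (lower-triangular with 1s on the diagonal, up to permutation), solve by back-substitution:
  V =
[[1, 0, 1],
 [1, 1, 0],
 [1, 0, 0]]
  V a = (-1, 1, -1)
Solving gives a = (-1, 2, 0).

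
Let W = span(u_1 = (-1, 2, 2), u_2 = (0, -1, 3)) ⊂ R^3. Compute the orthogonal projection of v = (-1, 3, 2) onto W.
proj_W(v) = (-49/37, 213/74, 145/74)

Set up U = [u_1 | ... | u_2] ∈ R^(3×2). The projector onto W = col(U) is P = U (U^T U)^(-1) U^T.
Compute U^T U =
  [9, 4]
  [4, 10],
and U^T v = (11, 3).
Solve U^T U · c = U^T v for the coefficients: c = (49/37, -17/74). The projection is proj_W(v) = U c.
Check: (v - proj_W(v)) · u_1 = 0  (should be 0).
Check: (v - proj_W(v)) · u_2 = 0  (should be 0).
Result: proj_W(v) = (-49/37, 213/74, 145/74).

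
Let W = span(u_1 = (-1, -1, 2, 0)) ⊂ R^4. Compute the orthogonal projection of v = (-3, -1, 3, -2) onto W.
proj_W(v) = (-5/3, -5/3, 10/3, 0)

Set up U = [u_1 | ... | u_1] ∈ R^(4×1). The projector onto W = col(U) is P = U (U^T U)^(-1) U^T.
Compute U^T U =
  [6],
and U^T v = (10).
Solve U^T U · c = U^T v for the coefficients: c = (5/3). The projection is proj_W(v) = U c.
Check: (v - proj_W(v)) · u_1 = 0  (should be 0).
Result: proj_W(v) = (-5/3, -5/3, 10/3, 0).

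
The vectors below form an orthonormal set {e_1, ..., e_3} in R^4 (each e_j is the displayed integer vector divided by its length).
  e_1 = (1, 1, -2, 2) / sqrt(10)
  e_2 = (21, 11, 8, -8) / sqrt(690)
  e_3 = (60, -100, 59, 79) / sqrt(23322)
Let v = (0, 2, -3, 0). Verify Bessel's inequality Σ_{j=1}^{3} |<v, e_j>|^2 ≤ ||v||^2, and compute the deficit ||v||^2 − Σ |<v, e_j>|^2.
Σ |<v, e_j>|^2 = 25/2; ||v||^2 = 13; deficit = 1/2

Write each e_j = u_j / sqrt(<u_j, u_j>) where u_j is the displayed integer vector. Then <v, e_j> = <v, u_j> / sqrt(<u_j, u_j>), so |<v, e_j>|^2 = <v, u_j>^2 / <u_j, u_j>.
Coefficients: <v, e_1> = 8/sqrt(10), <v, e_2> = -2/sqrt(690), <v, e_3> = -377/sqrt(23322).
Square and sum: Σ |<v, e_j>|^2 = 25/2.
Compute ||v||^2 = v·v = 13.
Deficit = 13 − 25/2 = 1/2 ≥ 0, confirming Bessel's inequality. (The deficit equals ||v − Σ <v,e_j> e_j||^2, the squared distance from v to span{e_j}.)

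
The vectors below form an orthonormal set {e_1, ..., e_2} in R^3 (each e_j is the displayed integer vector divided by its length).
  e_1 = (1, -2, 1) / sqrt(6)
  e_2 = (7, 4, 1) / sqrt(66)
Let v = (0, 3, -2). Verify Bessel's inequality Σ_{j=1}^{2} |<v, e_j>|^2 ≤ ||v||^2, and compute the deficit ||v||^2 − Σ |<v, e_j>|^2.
Σ |<v, e_j>|^2 = 134/11; ||v||^2 = 13; deficit = 9/11

Write each e_j = u_j / sqrt(<u_j, u_j>) where u_j is the displayed integer vector. Then <v, e_j> = <v, u_j> / sqrt(<u_j, u_j>), so |<v, e_j>|^2 = <v, u_j>^2 / <u_j, u_j>.
Coefficients: <v, e_1> = -8/sqrt(6), <v, e_2> = 10/sqrt(66).
Square and sum: Σ |<v, e_j>|^2 = 134/11.
Compute ||v||^2 = v·v = 13.
Deficit = 13 − 134/11 = 9/11 ≥ 0, confirming Bessel's inequality. (The deficit equals ||v − Σ <v,e_j> e_j||^2, the squared distance from v to span{e_j}.)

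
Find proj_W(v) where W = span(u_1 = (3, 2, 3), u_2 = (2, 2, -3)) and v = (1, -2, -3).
proj_W(v) = (-203/373, -26/373, -1023/373)

Set up U = [u_1 | ... | u_2] ∈ R^(3×2). The projector onto W = col(U) is P = U (U^T U)^(-1) U^T.
Compute U^T U =
  [22, 1]
  [1, 17],
and U^T v = (-10, 7).
Solve U^T U · c = U^T v for the coefficients: c = (-177/373, 164/373). The projection is proj_W(v) = U c.
Check: (v - proj_W(v)) · u_1 = 0  (should be 0).
Check: (v - proj_W(v)) · u_2 = 0  (should be 0).
Result: proj_W(v) = (-203/373, -26/373, -1023/373).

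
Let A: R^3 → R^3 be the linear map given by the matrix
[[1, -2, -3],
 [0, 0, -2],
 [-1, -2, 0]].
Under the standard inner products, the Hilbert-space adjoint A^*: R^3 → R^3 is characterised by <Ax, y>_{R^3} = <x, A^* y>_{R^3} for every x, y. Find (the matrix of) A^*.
A^* = A^T =
[[1, 0, -1],
 [-2, 0, -2],
 [-3, -2, 0]]

For real matrices with standard dot products, the defining identity <Ax, y> = <x, A^* y> gives (Ax)^T y = x^T (A^*) y, i.e. x^T A^T y = x^T (A^*) y. Since this holds for all x, y, we must have A^* = A^T. Therefore
A^* =
[[1, 0, -1],
 [-2, 0, -2],
 [-3, -2, 0]].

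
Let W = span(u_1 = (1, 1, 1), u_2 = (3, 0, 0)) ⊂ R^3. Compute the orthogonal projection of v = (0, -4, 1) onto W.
proj_W(v) = (0, -3/2, -3/2)

Set up U = [u_1 | ... | u_2] ∈ R^(3×2). The projector onto W = col(U) is P = U (U^T U)^(-1) U^T.
Compute U^T U =
  [3, 3]
  [3, 9],
and U^T v = (-3, 0).
Solve U^T U · c = U^T v for the coefficients: c = (-3/2, 1/2). The projection is proj_W(v) = U c.
Check: (v - proj_W(v)) · u_1 = 0  (should be 0).
Check: (v - proj_W(v)) · u_2 = 0  (should be 0).
Result: proj_W(v) = (0, -3/2, -3/2).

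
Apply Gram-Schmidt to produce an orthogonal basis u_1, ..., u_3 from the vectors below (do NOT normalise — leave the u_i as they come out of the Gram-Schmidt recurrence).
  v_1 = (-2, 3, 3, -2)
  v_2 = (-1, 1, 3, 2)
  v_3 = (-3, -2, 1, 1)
Orthogonal basis:
  u_1 = (-2, 3, 3, -2)
  u_2 = (-3/13, -2/13, 24/13, 36/13)
  u_3 = (-407/145, -591/290, -13/290, -46/145)

Apply the Gram-Schmidt recurrence
  u_1 = v_1
  u_i = v_i − Σ_{j<i} ((v_i · u_j) / (u_j · u_j)) · u_j.

Step by step this gives:
  u_1 = (-2, 3, 3, -2)
  u_2 = (-3/13, -2/13, 24/13, 36/13)
  u_3 = (-407/145, -591/290, -13/290, -46/145)

Orthogonality check:
  u_2 · u_1 = 0 (should be 0)
  u_3 · u_1 = 0 (should be 0)
  u_3 · u_2 = 0 (should be 0)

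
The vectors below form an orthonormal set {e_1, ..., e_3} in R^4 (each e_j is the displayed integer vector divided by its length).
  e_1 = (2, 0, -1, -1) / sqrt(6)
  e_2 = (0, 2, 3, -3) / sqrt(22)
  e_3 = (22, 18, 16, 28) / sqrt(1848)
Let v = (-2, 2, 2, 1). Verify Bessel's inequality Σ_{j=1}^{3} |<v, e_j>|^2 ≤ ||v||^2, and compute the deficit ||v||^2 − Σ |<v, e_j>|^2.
Σ |<v, e_j>|^2 = 83/7; ||v||^2 = 13; deficit = 8/7

Write each e_j = u_j / sqrt(<u_j, u_j>) where u_j is the displayed integer vector. Then <v, e_j> = <v, u_j> / sqrt(<u_j, u_j>), so |<v, e_j>|^2 = <v, u_j>^2 / <u_j, u_j>.
Coefficients: <v, e_1> = -7/sqrt(6), <v, e_2> = 7/sqrt(22), <v, e_3> = 52/sqrt(1848).
Square and sum: Σ |<v, e_j>|^2 = 83/7.
Compute ||v||^2 = v·v = 13.
Deficit = 13 − 83/7 = 8/7 ≥ 0, confirming Bessel's inequality. (The deficit equals ||v − Σ <v,e_j> e_j||^2, the squared distance from v to span{e_j}.)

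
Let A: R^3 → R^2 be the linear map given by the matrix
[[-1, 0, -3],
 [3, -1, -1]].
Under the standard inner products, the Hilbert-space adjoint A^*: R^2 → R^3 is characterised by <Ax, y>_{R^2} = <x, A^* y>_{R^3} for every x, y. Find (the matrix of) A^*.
A^* = A^T =
[[-1, 3],
 [0, -1],
 [-3, -1]]

For real matrices with standard dot products, the defining identity <Ax, y> = <x, A^* y> gives (Ax)^T y = x^T (A^*) y, i.e. x^T A^T y = x^T (A^*) y. Since this holds for all x, y, we must have A^* = A^T. Therefore
A^* =
[[-1, 3],
 [0, -1],
 [-3, -1]].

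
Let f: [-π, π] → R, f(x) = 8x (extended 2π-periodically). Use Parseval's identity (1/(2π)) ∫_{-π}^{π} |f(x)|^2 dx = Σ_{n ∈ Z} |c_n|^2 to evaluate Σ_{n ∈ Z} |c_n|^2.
Σ |c_n|^2 = 64π^2/3

Expand and integrate term by term over [-π, π]:
  ∫ (8x)^2 dx = 64·(2π^3/3); ∫ 2·8·(0)·x dx = 0 (odd integrand); ∫ 0^2 dx = 0·2π.
So (1/(2π)) ∫_{-π}^{π} (8x)^2 dx = 64π^2/3 + 0 = 64π^2/3.
Parseval ⇒ Σ |c_n|^2 = 64π^2/3.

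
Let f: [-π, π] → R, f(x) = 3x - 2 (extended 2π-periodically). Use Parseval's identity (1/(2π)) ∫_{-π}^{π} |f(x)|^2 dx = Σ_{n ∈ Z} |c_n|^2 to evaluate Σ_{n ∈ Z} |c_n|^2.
Σ |c_n|^2 = 3π^2 + 4

Expand and integrate term by term over [-π, π]:
  ∫ (3x)^2 dx = 9·(2π^3/3); ∫ 2·3·(-2)·x dx = 0 (odd integrand); ∫ (-2)^2 dx = 4·2π.
So (1/(2π)) ∫_{-π}^{π} (3x - 2)^2 dx = 9π^2/3 + 4 = 3π^2 + 4.
Parseval ⇒ Σ |c_n|^2 = 3π^2 + 4.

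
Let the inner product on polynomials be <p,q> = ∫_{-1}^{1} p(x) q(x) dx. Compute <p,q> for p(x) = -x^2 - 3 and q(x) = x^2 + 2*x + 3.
<p,q> = -112/5

Expand the product: p(x)·q(x) = -x^4 - 2*x^3 - 6*x^2 - 6*x - 9.
∫_{-1}^{1} of each monomial x^k gives [2/(k+1) if k even, 0 if k odd]. Integrating term-by-term (or equivalently evaluating the antiderivative F(x) = -x^5/5 - x^4/2 - 2*x^3 - 3*x^2 - 9*x at the endpoints):
  F(1) − F(−1) = -147/10 − (77/10) = -112/5.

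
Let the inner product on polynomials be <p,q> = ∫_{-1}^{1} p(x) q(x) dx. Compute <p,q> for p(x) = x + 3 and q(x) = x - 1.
<p,q> = -16/3

Expand the product: p(x)·q(x) = x^2 + 2*x - 3.
∫_{-1}^{1} of each monomial x^k gives [2/(k+1) if k even, 0 if k odd]. Integrating term-by-term (or equivalently evaluating the antiderivative F(x) = x^3/3 + x^2 - 3*x at the endpoints):
  F(1) − F(−1) = -5/3 − (11/3) = -16/3.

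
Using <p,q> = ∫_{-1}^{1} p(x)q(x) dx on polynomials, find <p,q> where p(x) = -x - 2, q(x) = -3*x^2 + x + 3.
<p,q> = -26/3

Expand the product: p(x)·q(x) = 3*x^3 + 5*x^2 - 5*x - 6.
∫_{-1}^{1} of each monomial x^k gives [2/(k+1) if k even, 0 if k odd]. Integrating term-by-term (or equivalently evaluating the antiderivative F(x) = 3*x^4/4 + 5*x^3/3 - 5*x^2/2 - 6*x at the endpoints):
  F(1) − F(−1) = -73/12 − (31/12) = -26/3.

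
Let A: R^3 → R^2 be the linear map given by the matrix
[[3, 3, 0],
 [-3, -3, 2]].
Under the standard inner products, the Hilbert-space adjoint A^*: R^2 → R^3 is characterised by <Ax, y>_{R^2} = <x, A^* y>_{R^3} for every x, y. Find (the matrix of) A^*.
A^* = A^T =
[[3, -3],
 [3, -3],
 [0, 2]]

For real matrices with standard dot products, the defining identity <Ax, y> = <x, A^* y> gives (Ax)^T y = x^T (A^*) y, i.e. x^T A^T y = x^T (A^*) y. Since this holds for all x, y, we must have A^* = A^T. Therefore
A^* =
[[3, -3],
 [3, -3],
 [0, 2]].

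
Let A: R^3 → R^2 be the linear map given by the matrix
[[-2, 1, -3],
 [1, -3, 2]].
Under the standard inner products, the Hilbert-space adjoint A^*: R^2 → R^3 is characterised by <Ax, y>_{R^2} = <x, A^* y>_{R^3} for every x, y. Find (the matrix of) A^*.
A^* = A^T =
[[-2, 1],
 [1, -3],
 [-3, 2]]

For real matrices with standard dot products, the defining identity <Ax, y> = <x, A^* y> gives (Ax)^T y = x^T (A^*) y, i.e. x^T A^T y = x^T (A^*) y. Since this holds for all x, y, we must have A^* = A^T. Therefore
A^* =
[[-2, 1],
 [1, -3],
 [-3, 2]].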